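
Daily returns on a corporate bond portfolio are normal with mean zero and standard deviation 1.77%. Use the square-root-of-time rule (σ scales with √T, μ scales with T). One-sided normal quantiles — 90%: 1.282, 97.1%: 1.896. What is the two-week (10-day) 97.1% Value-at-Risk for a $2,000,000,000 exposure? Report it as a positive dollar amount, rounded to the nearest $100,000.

$212,200,000

σ_{10d} = 1.77% × √10 = 5.597%.
VaR = 1.896 × 5.597% = 10.612%.
On $2,000,000,000: 0.10612 × $2,000,000,000 = $212,240,000.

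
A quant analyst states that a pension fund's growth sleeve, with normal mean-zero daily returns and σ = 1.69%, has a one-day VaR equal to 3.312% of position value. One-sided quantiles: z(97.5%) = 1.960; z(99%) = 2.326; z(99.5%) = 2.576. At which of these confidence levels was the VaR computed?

97.5%

Implied z = VaR/σ = 3.312 / 1.69 = 1.960.
This matches z(97.5%) = 1.960.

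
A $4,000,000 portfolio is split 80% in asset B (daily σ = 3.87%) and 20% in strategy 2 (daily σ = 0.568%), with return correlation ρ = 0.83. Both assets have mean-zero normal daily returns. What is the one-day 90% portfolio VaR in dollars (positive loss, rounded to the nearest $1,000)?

σ_p² = 0.8²·3.87² + 0.2²·0.568² + 2·0.83·0.8·0.2·3.87·0.568 = 10.1820 (%²).
σ_p = √10.1820 = 3.191%.
At 90%, z = 1.282.
VaR = 1.282 × 3.191% = 4.091%; on $4,000,000 that is $163,640.

$164,000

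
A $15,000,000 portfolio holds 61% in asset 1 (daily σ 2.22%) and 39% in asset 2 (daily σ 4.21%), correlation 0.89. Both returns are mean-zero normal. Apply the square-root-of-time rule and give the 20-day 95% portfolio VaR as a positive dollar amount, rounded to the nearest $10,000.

$3,210,000

σ_p = √(0.61²·2.22² + 0.39²·4.21² + 2·0.89·0.61·0.39·2.22·4.21) = 2.913%.
σ_{20d} = 2.913% × √20 = 13.027%.
z(95%) = 1.645.
VaR = 1.645 × 13.027% = 21.429%; on $15,000,000 that is $3,214,350.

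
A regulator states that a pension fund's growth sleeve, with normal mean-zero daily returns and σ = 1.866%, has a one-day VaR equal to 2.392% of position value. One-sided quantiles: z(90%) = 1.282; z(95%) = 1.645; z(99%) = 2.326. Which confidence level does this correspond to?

Implied z = VaR/σ = 2.392 / 1.866 = 1.282.
This matches z(90%) = 1.282.

90%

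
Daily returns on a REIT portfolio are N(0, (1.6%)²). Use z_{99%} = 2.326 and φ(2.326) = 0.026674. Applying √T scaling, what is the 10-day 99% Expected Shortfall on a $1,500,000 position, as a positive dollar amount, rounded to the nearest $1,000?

$202,000

σ_{10d} = 1.6% × √10 = 5.060%.
ES multiplier = φ(z)/(1−α) = 0.026674/0.01 = 2.667.
ES = 5.060% × 2.667 = 13.495%; on $1,500,000: $202,425.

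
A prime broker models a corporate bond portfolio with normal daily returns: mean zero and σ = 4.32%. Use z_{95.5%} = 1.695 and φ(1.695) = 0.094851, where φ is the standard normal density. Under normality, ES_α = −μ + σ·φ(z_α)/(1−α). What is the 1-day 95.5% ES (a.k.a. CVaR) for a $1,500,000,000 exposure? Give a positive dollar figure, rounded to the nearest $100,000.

Tail multiplier: φ(z)/(1−α) = 0.094851 / 0.045 = 2.108.
ES = 4.32% × 2.108 = 9.107%.
On $1,500,000,000: 0.09107 × $1,500,000,000 = $136,605,000.

$136,600,000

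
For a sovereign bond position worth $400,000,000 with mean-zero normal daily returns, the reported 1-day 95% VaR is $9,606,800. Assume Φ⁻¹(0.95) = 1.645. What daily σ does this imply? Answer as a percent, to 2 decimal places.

VaR as a fraction: $9,606,800 / $400,000,000 = 2.402%.
σ = VaR / z = 2.402% / 1.645 = 1.460%.

1.46%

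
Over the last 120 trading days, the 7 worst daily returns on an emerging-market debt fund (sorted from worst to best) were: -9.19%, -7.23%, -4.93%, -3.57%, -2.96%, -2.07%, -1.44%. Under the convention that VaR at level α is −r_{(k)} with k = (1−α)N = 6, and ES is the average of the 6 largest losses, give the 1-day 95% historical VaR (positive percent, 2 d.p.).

2.07%

k = 6; the 6th lowest return is -2.07%, so VaR = 2.07%.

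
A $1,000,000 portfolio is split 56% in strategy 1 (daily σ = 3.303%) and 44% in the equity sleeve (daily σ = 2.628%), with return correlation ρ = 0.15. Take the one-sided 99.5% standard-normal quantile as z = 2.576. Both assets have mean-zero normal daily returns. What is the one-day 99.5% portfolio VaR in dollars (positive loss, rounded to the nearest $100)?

$59,900

σ_p² = 0.56²·3.303² + 0.44²·2.628² + 2·0.15·0.56·0.44·3.303·2.628 = 5.4000 (%²).
σ_p = √5.4000 = 2.324%.
VaR = 2.576 × 2.324% = 5.987%; on $1,000,000 that is $59,870.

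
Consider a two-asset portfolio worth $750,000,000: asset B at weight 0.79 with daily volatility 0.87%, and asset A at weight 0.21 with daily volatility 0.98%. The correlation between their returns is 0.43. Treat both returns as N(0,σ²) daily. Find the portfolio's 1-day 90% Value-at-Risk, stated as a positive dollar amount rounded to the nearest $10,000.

$7,670,000

σ_p² = 0.79²·0.87² + 0.21²·0.98² + 2·0.43·0.79·0.21·0.87·0.98 = 0.6364 (%²).
σ_p = √0.6364 = 0.798%.
At 90%, z = 1.282.
VaR = 1.282 × 0.798% = 1.023%; on $750,000,000 that is $7,672,500.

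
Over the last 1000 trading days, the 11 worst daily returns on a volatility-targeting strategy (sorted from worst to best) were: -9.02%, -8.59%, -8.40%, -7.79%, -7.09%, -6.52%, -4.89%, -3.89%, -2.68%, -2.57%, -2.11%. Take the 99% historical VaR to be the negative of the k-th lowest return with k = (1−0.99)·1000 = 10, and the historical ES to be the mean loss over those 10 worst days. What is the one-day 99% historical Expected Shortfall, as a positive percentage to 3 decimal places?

6.144%

The 10 worst returns sum to -61.44%.
ES = −(-61.44%) / 10 = 6.144%.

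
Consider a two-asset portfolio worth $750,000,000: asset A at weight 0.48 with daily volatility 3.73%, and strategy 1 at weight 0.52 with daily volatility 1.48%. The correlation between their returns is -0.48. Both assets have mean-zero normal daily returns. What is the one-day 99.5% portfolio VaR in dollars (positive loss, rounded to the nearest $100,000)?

$30,400,000

σ_p² = 0.48²·3.73² + 0.52²·1.48² + 2·-0.48·0.48·0.52·3.73·1.48 = 2.4750 (%²).
σ_p = √2.4750 = 1.573%.
At 99.5%, z = 2.576.
VaR = 2.576 × 1.573% = 4.052%; on $750,000,000 that is $30,390,000.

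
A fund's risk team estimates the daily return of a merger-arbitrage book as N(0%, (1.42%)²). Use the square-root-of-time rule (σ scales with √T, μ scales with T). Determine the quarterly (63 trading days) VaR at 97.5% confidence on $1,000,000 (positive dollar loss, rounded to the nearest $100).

At 97.5%, z = 1.960.
σ_{63d} = 1.42% × √63 = 11.271%.
VaR = 1.960 × 11.271% = 22.091%.
On $1,000,000: 0.22091 × $1,000,000 = $220,910.

$220,900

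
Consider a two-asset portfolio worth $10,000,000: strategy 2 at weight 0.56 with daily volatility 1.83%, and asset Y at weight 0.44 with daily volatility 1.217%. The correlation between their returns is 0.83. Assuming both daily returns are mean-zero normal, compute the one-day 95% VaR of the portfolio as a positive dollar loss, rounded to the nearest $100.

σ_p² = 0.56²·1.83² + 0.44²·1.217² + 2·0.83·0.56·0.44·1.83·1.217 = 2.2479 (%²).
σ_p = √2.2479 = 1.499%.
At 95%, z = 1.645.
VaR = 1.645 × 1.499% = 2.466%; on $10,000,000 that is $246,600.

$246,600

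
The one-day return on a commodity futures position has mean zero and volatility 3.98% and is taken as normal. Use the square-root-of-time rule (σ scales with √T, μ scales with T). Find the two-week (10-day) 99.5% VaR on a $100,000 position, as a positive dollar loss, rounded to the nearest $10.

At 99.5%, z = 2.576.
σ_{10d} = 3.98% × √10 = 12.586%.
VaR = 2.576 × 12.586% = 32.422%.
On $100,000: 0.32422 × $100,000 = $32,422.

$32,420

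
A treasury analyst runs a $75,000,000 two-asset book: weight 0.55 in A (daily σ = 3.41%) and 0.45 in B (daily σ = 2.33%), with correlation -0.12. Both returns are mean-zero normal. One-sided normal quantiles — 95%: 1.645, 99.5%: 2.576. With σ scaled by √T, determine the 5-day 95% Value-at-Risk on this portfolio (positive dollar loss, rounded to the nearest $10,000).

σ_p = √(0.55²·3.41² + 0.45²·2.33² + 2·-0.12·0.55·0.45·3.41·2.33) = 2.036%.
σ_{5d} = 2.036% × √5 = 4.553%.
VaR = 1.645 × 4.553% = 7.490%; on $75,000,000 that is $5,617,500.

$5,620,000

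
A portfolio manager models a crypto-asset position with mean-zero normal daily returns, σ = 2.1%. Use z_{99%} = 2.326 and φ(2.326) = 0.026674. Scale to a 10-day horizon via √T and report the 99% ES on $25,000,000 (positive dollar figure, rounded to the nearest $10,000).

$4,430,000

σ_{10d} = 2.1% × √10 = 6.641%.
ES multiplier = φ(z)/(1−α) = 0.026674/0.01 = 2.667.
ES = 6.641% × 2.667 = 17.712%; on $25,000,000: $4,428,000.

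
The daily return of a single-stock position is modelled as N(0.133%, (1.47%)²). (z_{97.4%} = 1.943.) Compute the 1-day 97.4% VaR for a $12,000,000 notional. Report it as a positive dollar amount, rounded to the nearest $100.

$326,800

VaR = −μ + z·σ = −(0.133%) + 1.943 × 1.47% = 2.723%.
On $12,000,000: 0.02723 × $12,000,000 = $326,760.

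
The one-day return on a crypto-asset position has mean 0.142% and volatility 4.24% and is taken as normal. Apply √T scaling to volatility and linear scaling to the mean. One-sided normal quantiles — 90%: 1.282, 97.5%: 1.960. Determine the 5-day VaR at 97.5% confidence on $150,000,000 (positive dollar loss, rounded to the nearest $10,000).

σ_{5d} = 4.24% × √5 = 9.481%; μ_{5d} = 5 × 0.142% = 0.710%.
VaR = −(0.710%) + 1.960 × 9.481% = 17.873%.
On $150,000,000: 0.17873 × $150,000,000 = $26,809,500.

$26,810,000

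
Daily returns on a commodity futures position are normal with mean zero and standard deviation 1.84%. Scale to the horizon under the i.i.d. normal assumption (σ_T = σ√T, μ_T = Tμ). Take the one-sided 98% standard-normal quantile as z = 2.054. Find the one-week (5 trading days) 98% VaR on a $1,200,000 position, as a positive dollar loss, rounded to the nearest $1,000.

$101,000

σ_{5d} = 1.84% × √5 = 4.114%.
VaR = 2.054 × 4.114% = 8.450%.
On $1,200,000: 0.08450 × $1,200,000 = $101,400.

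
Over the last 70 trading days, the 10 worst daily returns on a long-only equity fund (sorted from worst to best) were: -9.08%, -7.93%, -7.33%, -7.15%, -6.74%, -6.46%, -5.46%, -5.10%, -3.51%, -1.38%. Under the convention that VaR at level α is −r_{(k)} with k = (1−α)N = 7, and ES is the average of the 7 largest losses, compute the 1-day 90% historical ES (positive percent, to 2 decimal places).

The 7 worst returns sum to -50.15%.
ES = −(-50.15%) / 7 = 7.1642…% ≈ 7.16%.

7.16%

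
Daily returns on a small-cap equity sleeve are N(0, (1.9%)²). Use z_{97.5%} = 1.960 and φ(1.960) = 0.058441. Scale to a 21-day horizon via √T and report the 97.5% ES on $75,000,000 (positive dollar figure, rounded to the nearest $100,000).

σ_{21d} = 1.9% × √21 = 8.707%.
ES multiplier = φ(z)/(1−α) = 0.058441/0.025 = 2.338.
ES = 8.707% × 2.338 = 20.357%; on $75,000,000: $15,267,750.

$15,300,000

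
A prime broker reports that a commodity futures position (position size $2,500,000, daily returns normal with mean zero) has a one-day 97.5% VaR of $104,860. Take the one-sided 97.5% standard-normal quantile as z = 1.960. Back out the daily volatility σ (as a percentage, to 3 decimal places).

VaR as a fraction: $104,860 / $2,500,000 = 4.194%.
σ = VaR / z = 4.194% / 1.960 = 2.140%.

2.140%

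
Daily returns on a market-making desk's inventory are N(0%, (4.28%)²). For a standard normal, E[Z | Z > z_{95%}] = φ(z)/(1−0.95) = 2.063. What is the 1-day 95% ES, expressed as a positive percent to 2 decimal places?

8.83%

ES = 4.28% × 2.063 = 8.830%.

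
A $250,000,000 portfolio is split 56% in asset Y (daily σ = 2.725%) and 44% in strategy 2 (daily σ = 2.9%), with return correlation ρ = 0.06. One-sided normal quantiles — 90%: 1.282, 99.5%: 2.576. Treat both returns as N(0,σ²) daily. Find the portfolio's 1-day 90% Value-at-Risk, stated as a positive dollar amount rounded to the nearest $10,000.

σ_p² = 0.56²·2.725² + 0.44²·2.9² + 2·0.06·0.56·0.44·2.725·2.9 = 4.1905 (%²).
σ_p = √4.1905 = 2.047%.
VaR = 1.282 × 2.047% = 2.624%; on $250,000,000 that is $6,560,000.

$6,560,000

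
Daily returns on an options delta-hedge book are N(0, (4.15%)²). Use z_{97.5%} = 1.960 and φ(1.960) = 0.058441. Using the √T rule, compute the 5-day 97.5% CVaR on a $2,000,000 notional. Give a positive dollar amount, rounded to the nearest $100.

$433,900

σ_{5d} = 4.15% × √5 = 9.280%.
ES multiplier = φ(z)/(1−α) = 0.058441/0.025 = 2.338.
ES = 9.280% × 2.338 = 21.697%; on $2,000,000: $433,940.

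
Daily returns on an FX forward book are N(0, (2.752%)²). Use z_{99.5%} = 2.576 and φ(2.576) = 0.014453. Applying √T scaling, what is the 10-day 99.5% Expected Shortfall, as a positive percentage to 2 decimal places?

25.16%

σ_{10d} = 2.752% × √10 = 8.703%.
ES multiplier = φ(z)/(1−α) = 0.014453/0.005 = 2.891.
ES = 8.703% × 2.891 = 25.160%.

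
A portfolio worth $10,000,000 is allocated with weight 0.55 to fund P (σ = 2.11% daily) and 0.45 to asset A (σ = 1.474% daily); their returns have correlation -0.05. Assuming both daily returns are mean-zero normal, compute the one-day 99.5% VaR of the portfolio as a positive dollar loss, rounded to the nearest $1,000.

σ_p² = 0.55²·2.11² + 0.45²·1.474² + 2·-0.05·0.55·0.45·2.11·1.474 = 1.7098 (%²).
σ_p = √1.7098 = 1.308%.
At 99.5%, z = 2.576.
VaR = 2.576 × 1.308% = 3.369%; on $10,000,000 that is $336,900.

$337,000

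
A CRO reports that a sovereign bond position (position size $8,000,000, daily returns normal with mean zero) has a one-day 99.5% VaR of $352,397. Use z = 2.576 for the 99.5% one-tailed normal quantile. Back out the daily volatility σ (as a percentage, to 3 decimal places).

1.710%

VaR as a fraction: $352,397 / $8,000,000 = 4.405%.
σ = VaR / z = 4.405% / 2.576 = 1.710%.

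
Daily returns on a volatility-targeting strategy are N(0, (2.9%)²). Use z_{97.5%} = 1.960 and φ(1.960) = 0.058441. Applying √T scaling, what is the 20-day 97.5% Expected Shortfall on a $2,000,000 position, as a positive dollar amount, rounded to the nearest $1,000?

$606,000

σ_{20d} = 2.9% × √20 = 12.969%.
ES multiplier = φ(z)/(1−α) = 0.058441/0.025 = 2.338.
ES = 12.969% × 2.338 = 30.322%; on $2,000,000: $606,440.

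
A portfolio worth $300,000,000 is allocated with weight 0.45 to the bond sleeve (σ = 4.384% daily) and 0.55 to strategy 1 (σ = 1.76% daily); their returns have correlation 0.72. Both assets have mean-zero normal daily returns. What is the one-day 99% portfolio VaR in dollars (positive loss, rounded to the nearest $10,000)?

σ_p² = 0.45²·4.384² + 0.55²·1.76² + 2·0.72·0.45·0.55·4.384·1.76 = 7.5789 (%²).
σ_p = √7.5789 = 2.753%.
At 99%, z = 2.326.
VaR = 2.326 × 2.753% = 6.403%; on $300,000,000 that is $19,209,000.

$19,210,000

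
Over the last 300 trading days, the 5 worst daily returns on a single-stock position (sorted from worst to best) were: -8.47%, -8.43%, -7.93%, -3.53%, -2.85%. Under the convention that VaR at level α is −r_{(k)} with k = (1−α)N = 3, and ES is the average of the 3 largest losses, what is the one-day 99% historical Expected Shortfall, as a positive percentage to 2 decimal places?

The 3 worst returns sum to -24.83%.
ES = −(-24.83%) / 3 = 8.2766…% ≈ 8.28%.

8.28%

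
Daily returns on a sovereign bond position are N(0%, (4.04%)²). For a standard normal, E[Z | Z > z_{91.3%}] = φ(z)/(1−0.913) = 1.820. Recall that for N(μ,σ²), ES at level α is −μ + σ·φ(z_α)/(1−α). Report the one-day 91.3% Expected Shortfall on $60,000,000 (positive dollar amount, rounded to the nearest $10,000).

ES = 4.04% × 1.820 = 7.353%.
On $60,000,000: 0.07353 × $60,000,000 = $4,411,800.

$4,410,000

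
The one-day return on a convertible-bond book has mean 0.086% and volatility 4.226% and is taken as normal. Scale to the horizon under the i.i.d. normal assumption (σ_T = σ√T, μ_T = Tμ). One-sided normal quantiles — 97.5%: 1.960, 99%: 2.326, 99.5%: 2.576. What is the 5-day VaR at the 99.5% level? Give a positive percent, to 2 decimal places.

23.91%

σ_{5d} = 4.226% × √5 = 9.450%; μ_{5d} = 5 × 0.086% = 0.430%.
VaR = −(0.430%) + 2.576 × 9.450% = 23.913%.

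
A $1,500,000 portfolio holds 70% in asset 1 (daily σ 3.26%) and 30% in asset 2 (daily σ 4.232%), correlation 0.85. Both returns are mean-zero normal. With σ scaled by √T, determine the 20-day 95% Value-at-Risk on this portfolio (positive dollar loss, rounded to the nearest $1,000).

$378,000

σ_p = √(0.7²·3.26² + 0.3²·4.232² + 2·0.85·0.7·0.3·3.26·4.232) = 3.427%.
σ_{20d} = 3.427% × √20 = 15.326%.
z(95%) = 1.645.
VaR = 1.645 × 15.326% = 25.211%; on $1,500,000 that is $378,165.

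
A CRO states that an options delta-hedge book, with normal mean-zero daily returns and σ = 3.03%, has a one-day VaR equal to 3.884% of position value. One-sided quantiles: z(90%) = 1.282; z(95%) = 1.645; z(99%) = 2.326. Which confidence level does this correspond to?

90%

Implied z = VaR/σ = 3.884 / 3.03 = 1.282.
This matches z(90%) = 1.282.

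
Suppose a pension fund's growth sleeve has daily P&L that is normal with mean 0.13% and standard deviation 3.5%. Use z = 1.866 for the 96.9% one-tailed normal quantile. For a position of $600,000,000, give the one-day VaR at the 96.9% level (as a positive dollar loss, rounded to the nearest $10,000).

VaR = −μ + z·σ = −(0.13%) + 1.866 × 3.5% = 6.401%.
On $600,000,000: 0.06401 × $600,000,000 = $38,406,000.

$38,410,000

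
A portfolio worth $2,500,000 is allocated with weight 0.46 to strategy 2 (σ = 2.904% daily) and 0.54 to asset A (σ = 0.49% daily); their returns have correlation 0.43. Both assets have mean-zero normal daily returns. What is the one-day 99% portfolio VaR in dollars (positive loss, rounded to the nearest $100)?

$85,400

σ_p² = 0.46²·2.904² + 0.54²·0.49² + 2·0.43·0.46·0.54·2.904·0.49 = 2.1585 (%²).
σ_p = √2.1585 = 1.469%.
At 99%, z = 2.326.
VaR = 2.326 × 1.469% = 3.417%; on $2,500,000 that is $85,425.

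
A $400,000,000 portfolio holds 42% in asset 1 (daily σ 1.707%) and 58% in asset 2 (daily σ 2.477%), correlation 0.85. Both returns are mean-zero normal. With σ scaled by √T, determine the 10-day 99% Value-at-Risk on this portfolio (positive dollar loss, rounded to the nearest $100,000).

$61,200,000

σ_p = √(0.42²·1.707² + 0.58²·2.477² + 2·0.85·0.42·0.58·1.707·2.477) = 2.081%.
σ_{10d} = 2.081% × √10 = 6.581%.
z(99%) = 2.326.
VaR = 2.326 × 6.581% = 15.307%; on $400,000,000 that is $61,228,000.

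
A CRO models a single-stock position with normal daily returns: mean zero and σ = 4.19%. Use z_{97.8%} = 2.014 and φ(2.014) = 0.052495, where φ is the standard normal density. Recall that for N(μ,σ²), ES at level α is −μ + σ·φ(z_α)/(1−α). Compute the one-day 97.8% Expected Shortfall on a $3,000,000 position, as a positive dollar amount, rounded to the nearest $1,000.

Tail multiplier: φ(z)/(1−α) = 0.052495 / 0.022 = 2.386.
ES = 4.19% × 2.386 = 9.997%.
On $3,000,000: 0.09997 × $3,000,000 = $299,910.

$300,000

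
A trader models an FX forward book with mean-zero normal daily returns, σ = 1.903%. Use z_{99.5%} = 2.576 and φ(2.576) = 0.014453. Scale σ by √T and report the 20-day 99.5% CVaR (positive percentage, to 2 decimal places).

24.60%

σ_{20d} = 1.903% × √20 = 8.510%.
ES multiplier = φ(z)/(1−α) = 0.014453/0.005 = 2.891.
ES = 8.510% × 2.891 = 24.602%.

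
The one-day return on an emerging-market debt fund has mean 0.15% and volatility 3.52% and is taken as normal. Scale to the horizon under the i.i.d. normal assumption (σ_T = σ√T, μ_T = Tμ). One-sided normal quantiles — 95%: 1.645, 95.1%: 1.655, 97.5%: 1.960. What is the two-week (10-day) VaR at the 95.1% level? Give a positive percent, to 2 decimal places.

σ_{10d} = 3.52% × √10 = 11.131%; μ_{10d} = 10 × 0.15% = 1.500%.
VaR = −(1.500%) + 1.655 × 11.131% = 16.922%.

16.92%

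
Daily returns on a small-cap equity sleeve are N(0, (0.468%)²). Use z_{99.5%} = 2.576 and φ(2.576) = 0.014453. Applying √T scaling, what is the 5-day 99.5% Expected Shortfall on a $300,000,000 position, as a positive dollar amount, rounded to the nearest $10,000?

$9,070,000

σ_{5d} = 0.468% × √5 = 1.046%.
ES multiplier = φ(z)/(1−α) = 0.014453/0.005 = 2.891.
ES = 1.046% × 2.891 = 3.024%; on $300,000,000: $9,072,000.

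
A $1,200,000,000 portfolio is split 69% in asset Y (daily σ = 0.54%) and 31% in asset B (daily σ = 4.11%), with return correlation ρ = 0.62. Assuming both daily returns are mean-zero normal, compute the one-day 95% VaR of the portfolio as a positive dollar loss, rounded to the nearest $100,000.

$30,300,000

σ_p² = 0.69²·0.54² + 0.31²·4.11² + 2·0.62·0.69·0.31·0.54·4.11 = 2.3508 (%²).
σ_p = √2.3508 = 1.533%.
At 95%, z = 1.645.
VaR = 1.645 × 1.533% = 2.522%; on $1,200,000,000 that is $30,264,000.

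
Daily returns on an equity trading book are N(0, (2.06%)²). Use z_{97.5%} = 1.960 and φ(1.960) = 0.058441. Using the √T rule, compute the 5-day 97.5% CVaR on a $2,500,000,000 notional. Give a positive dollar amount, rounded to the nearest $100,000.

σ_{5d} = 2.06% × √5 = 4.606%.
ES multiplier = φ(z)/(1−α) = 0.058441/0.025 = 2.338.
ES = 4.606% × 2.338 = 10.769%; on $2,500,000,000: $269,225,000.

$269,200,000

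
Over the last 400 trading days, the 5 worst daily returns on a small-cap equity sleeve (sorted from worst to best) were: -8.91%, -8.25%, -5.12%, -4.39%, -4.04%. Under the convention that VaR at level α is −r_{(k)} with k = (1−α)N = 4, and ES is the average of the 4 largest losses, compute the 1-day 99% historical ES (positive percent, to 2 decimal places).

The 4 worst returns sum to -26.67%.
ES = −(-26.67%) / 4 = 6.6675% ≈ 6.67%.

6.67%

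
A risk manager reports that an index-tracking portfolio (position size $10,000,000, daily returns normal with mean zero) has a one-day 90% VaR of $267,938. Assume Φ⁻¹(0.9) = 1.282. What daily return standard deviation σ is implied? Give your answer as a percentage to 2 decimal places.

2.09%

VaR as a fraction: $267,938 / $10,000,000 = 2.679%.
σ = VaR / z = 2.679% / 1.282 = 2.090%.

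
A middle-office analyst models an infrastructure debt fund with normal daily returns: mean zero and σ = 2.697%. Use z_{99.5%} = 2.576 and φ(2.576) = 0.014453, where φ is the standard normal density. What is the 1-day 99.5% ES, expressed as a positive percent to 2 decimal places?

7.80%

Tail multiplier: φ(z)/(1−α) = 0.014453 / 0.005 = 2.891.
ES = 2.697% × 2.891 = 7.797%.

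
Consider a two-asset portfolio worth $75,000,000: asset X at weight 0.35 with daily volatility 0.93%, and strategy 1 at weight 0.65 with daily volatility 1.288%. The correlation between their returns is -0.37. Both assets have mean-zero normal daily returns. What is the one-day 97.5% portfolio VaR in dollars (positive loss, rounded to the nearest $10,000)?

$1,140,000

σ_p² = 0.35²·0.93² + 0.65²·1.288² + 2·-0.37·0.35·0.65·0.93·1.288 = 0.6052 (%²).
σ_p = √0.6052 = 0.778%.
At 97.5%, z = 1.960.
VaR = 1.960 × 0.778% = 1.525%; on $75,000,000 that is $1,143,750.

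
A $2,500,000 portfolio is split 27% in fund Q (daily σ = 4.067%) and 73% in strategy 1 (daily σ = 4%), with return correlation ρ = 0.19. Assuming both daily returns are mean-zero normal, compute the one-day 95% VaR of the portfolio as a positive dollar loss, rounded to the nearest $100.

σ_p² = 0.27²·4.067² + 0.73²·4² + 2·0.19·0.27·0.73·4.067·4 = 10.9506 (%²).
σ_p = √10.9506 = 3.309%.
At 95%, z = 1.645.
VaR = 1.645 × 3.309% = 5.443%; on $2,500,000 that is $136,075.

$136,100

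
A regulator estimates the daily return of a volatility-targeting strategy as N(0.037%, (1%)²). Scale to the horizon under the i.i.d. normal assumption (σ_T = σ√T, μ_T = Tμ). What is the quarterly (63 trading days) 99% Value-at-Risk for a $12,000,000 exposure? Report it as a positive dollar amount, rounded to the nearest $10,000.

$1,940,000

At 99%, z = 2.326.
σ_{63d} = 1% × √63 = 7.937%; μ_{63d} = 63 × 0.037% = 2.331%.
VaR = −(2.331%) + 2.326 × 7.937% = 16.130%.
On $12,000,000: 0.16130 × $12,000,000 = $1,935,600.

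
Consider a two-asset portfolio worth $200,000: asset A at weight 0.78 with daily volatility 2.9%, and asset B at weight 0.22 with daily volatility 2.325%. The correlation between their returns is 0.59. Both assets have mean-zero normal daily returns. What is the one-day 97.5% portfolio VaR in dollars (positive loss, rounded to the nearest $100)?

$10,200

σ_p² = 0.78²·2.9² + 0.22²·2.325² + 2·0.59·0.78·0.22·2.9·2.325 = 6.7436 (%²).
σ_p = √6.7436 = 2.597%.
At 97.5%, z = 1.960.
VaR = 1.960 × 2.597% = 5.090%; on $200,000 that is $10,180.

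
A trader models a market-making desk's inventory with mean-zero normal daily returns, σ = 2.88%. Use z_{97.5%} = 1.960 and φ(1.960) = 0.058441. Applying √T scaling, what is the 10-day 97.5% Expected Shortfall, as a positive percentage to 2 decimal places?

σ_{10d} = 2.88% × √10 = 9.107%.
ES multiplier = φ(z)/(1−α) = 0.058441/0.025 = 2.338.
ES = 9.107% × 2.338 = 21.292%.

21.29%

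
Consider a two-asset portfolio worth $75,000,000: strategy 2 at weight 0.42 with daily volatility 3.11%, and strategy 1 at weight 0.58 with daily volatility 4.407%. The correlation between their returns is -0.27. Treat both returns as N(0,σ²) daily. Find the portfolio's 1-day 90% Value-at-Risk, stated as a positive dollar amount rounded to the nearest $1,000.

σ_p² = 0.42²·3.11² + 0.58²·4.407² + 2·-0.27·0.42·0.58·3.11·4.407 = 6.4367 (%²).
σ_p = √6.4367 = 2.537%.
At 90%, z = 1.282.
VaR = 1.282 × 2.537% = 3.252%; on $75,000,000 that is $2,439,000.

$2,439,000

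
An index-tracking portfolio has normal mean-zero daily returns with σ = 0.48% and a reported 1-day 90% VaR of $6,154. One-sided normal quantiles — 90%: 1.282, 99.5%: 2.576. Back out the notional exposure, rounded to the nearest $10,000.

VaR as a fraction of value: z·σ = 1.282 × 0.48% = 0.61536%.
Position = $6,154 / 0.0061536 = $1,000,065.

$1,000,000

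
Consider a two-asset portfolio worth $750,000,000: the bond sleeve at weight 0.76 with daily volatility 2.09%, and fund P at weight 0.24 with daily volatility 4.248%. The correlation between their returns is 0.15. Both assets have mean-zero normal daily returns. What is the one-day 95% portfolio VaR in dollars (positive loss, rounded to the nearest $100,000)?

$24,800,000

σ_p² = 0.76²·2.09² + 0.24²·4.248² + 2·0.15·0.76·0.24·2.09·4.248 = 4.0483 (%²).
σ_p = √4.0483 = 2.012%.
At 95%, z = 1.645.
VaR = 1.645 × 2.012% = 3.310%; on $750,000,000 that is $24,825,000.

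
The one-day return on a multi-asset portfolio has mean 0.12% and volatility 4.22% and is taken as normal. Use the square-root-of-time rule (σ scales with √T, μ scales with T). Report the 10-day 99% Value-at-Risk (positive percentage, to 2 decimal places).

29.84%

At 99%, z = 2.326.
σ_{10d} = 4.22% × √10 = 13.345%; μ_{10d} = 10 × 0.12% = 1.200%.
VaR = −(1.200%) + 2.326 × 13.345% = 29.840%.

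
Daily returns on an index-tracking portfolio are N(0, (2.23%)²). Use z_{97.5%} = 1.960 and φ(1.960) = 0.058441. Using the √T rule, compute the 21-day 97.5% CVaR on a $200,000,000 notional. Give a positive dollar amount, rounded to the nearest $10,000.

σ_{21d} = 2.23% × √21 = 10.219%.
ES multiplier = φ(z)/(1−α) = 0.058441/0.025 = 2.338.
ES = 10.219% × 2.338 = 23.892%; on $200,000,000: $47,784,000.

$47,780,000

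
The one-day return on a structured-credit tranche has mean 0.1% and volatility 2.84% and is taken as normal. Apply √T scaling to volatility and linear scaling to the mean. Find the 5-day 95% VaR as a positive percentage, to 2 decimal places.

At 95%, z = 1.645.
σ_{5d} = 2.84% × √5 = 6.350%; μ_{5d} = 5 × 0.1% = 0.500%.
VaR = −(0.500%) + 1.645 × 6.350% = 9.946%.

9.95%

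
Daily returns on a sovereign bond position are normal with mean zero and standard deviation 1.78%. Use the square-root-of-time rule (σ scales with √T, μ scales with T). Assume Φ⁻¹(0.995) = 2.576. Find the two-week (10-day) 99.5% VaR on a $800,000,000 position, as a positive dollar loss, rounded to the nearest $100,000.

σ_{10d} = 1.78% × √10 = 5.629%.
VaR = 2.576 × 5.629% = 14.500%.
On $800,000,000: 0.14500 × $800,000,000 = $116,000,000.

$116,000,000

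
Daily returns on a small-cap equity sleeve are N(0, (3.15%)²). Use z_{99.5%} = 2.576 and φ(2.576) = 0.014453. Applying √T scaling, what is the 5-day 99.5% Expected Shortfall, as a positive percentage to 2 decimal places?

20.36%

σ_{5d} = 3.15% × √5 = 7.044%.
ES multiplier = φ(z)/(1−α) = 0.014453/0.005 = 2.891.
ES = 7.044% × 2.891 = 20.364%.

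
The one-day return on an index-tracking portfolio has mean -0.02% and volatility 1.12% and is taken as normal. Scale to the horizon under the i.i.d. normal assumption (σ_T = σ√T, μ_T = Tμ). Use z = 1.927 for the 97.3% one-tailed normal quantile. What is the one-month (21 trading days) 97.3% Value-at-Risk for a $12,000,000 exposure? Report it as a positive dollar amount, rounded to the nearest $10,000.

$1,240,000

σ_{21d} = 1.12% × √21 = 5.132%; μ_{21d} = 21 × -0.02% = -0.420%.
VaR = −(-0.420%) + 1.927 × 5.132% = 10.309%.
On $12,000,000: 0.10309 × $12,000,000 = $1,237,080.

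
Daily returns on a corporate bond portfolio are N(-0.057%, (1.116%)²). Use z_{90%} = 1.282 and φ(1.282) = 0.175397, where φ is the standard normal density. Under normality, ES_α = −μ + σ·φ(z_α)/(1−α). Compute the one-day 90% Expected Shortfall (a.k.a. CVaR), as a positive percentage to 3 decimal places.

2.014%

Tail multiplier: φ(z)/(1−α) = 0.175397 / 0.1 = 1.754.
ES = −(-0.057%) + 1.116% × 1.754 = 2.014%.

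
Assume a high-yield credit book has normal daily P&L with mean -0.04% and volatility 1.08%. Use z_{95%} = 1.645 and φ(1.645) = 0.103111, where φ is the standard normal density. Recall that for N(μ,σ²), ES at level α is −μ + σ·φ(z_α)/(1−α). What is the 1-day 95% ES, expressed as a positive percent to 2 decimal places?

2.27%

Tail multiplier: φ(z)/(1−α) = 0.103111 / 0.05 = 2.062.
ES = −(-0.04%) + 1.08% × 2.062 = 2.267%.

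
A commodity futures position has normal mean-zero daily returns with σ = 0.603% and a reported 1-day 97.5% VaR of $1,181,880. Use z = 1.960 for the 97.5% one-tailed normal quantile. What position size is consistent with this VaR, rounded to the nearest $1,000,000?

$100,000,000

VaR as a fraction of value: z·σ = 1.960 × 0.603% = 1.18188%.
Position = $1,181,880 / 0.0118188 = $100,000,000.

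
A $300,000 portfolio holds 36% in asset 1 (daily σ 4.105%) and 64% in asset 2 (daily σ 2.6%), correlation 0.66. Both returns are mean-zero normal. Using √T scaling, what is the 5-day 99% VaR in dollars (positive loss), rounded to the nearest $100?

$44,700

σ_p = √(0.36²·4.105² + 0.64²·2.6² + 2·0.66·0.36·0.64·4.105·2.6) = 2.863%.
σ_{5d} = 2.863% × √5 = 6.402%.
z(99%) = 2.326.
VaR = 2.326 × 6.402% = 14.891%; on $300,000 that is $44,673.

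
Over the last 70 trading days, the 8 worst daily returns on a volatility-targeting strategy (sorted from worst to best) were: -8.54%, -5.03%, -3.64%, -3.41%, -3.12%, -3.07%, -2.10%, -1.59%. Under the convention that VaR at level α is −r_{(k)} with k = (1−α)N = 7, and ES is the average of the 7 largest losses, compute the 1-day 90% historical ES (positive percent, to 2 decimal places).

4.13%

The 7 worst returns sum to -28.91%.
ES = −(-28.91%) / 7 = 4.13%.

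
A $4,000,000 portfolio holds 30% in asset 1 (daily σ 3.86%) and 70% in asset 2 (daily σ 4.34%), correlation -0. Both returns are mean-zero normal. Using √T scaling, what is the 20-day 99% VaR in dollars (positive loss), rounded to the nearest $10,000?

$1,350,000

σ_p = √(0.3²·3.86² + 0.7²·4.34² + 2·-0·0.3·0.7·3.86·4.34) = 3.251%.
σ_{20d} = 3.251% × √20 = 14.539%.
z(99%) = 2.326.
VaR = 2.326 × 14.539% = 33.818%; on $4,000,000 that is $1,352,720.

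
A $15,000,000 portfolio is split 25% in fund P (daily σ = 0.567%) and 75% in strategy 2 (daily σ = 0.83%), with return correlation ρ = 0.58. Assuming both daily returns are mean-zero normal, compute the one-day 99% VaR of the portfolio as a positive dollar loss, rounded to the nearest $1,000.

σ_p² = 0.25²·0.567² + 0.75²·0.83² + 2·0.58·0.25·0.75·0.567·0.83 = 0.5100 (%²).
σ_p = √0.5100 = 0.714%.
At 99%, z = 2.326.
VaR = 2.326 × 0.714% = 1.661%; on $15,000,000 that is $249,150.

$249,000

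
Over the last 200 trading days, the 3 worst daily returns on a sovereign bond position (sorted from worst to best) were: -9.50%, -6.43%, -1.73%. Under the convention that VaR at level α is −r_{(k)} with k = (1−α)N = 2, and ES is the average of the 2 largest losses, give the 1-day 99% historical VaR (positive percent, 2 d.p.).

6.43%

k = 2; the 2nd lowest return is -6.43%, so VaR = 6.43%.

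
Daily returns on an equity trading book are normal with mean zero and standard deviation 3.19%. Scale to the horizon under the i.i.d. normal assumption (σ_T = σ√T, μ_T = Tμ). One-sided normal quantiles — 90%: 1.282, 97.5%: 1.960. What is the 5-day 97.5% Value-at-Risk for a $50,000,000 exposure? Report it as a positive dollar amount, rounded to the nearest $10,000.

σ_{5d} = 3.19% × √5 = 7.133%.
VaR = 1.960 × 7.133% = 13.981%.
On $50,000,000: 0.13981 × $50,000,000 = $6,990,500.

$6,990,000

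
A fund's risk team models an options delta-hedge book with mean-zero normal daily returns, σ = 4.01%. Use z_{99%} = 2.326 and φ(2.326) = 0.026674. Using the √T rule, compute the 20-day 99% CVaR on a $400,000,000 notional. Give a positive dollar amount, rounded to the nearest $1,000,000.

$191,000,000

σ_{20d} = 4.01% × √20 = 17.933%.
ES multiplier = φ(z)/(1−α) = 0.026674/0.01 = 2.667.
ES = 17.933% × 2.667 = 47.827%; on $400,000,000: $191,308,000.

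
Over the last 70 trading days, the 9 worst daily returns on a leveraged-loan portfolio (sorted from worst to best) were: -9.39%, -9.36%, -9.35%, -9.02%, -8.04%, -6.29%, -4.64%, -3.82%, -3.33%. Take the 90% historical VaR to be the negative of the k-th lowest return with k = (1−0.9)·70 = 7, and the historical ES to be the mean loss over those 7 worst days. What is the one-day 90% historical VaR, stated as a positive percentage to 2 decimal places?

4.64%

k = 7; the 7th lowest return is -4.64%, so VaR = 4.64%.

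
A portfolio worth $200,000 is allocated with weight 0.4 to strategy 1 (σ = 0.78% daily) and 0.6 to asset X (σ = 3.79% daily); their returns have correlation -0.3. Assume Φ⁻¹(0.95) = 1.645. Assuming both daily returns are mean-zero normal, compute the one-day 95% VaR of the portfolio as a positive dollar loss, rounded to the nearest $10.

σ_p² = 0.4²·0.78² + 0.6²·3.79² + 2·-0.3·0.4·0.6·0.78·3.79 = 4.8427 (%²).
σ_p = √4.8427 = 2.201%.
VaR = 1.645 × 2.201% = 3.621%; on $200,000 that is $7,242.

$7,240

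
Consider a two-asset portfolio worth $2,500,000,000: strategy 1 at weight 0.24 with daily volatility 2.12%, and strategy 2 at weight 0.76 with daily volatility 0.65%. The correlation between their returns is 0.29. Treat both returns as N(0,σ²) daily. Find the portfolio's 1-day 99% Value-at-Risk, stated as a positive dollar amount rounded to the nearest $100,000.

$46,800,000

σ_p² = 0.24²·2.12² + 0.76²·0.65² + 2·0.29·0.24·0.76·2.12·0.65 = 0.6487 (%²).
σ_p = √0.6487 = 0.805%.
At 99%, z = 2.326.
VaR = 2.326 × 0.805% = 1.872%; on $2,500,000,000 that is $46,800,000.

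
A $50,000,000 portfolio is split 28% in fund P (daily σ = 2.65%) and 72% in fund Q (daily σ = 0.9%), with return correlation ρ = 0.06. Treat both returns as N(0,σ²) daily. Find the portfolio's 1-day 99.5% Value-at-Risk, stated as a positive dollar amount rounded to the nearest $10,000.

$1,310,000

σ_p² = 0.28²·2.65² + 0.72²·0.9² + 2·0.06·0.28·0.72·2.65·0.9 = 1.0282 (%²).
σ_p = √1.0282 = 1.014%.
At 99.5%, z = 2.576.
VaR = 2.576 × 1.014% = 2.612%; on $50,000,000 that is $1,306,000.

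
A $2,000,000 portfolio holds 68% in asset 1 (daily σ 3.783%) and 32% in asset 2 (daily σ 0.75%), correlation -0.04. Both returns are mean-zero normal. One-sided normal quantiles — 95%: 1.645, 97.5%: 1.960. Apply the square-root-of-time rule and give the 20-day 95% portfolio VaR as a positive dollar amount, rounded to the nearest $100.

$378,700

σ_p = √(0.68²·3.783² + 0.32²·0.75² + 2·-0.04·0.68·0.32·3.783·0.75) = 2.574%.
σ_{20d} = 2.574% × √20 = 11.511%.
VaR = 1.645 × 11.511% = 18.936%; on $2,000,000 that is $378,720.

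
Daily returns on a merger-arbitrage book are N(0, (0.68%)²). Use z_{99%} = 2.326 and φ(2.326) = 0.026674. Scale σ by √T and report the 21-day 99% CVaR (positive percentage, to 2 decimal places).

8.31%

σ_{21d} = 0.68% × √21 = 3.116%.
ES multiplier = φ(z)/(1−α) = 0.026674/0.01 = 2.667.
ES = 3.116% × 2.667 = 8.310%.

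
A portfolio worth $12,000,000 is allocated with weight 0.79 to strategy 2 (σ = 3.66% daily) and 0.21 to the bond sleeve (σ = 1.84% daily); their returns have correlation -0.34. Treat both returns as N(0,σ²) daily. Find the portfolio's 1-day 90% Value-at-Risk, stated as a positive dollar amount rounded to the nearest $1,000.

$428,000

σ_p² = 0.79²·3.66² + 0.21²·1.84² + 2·-0.34·0.79·0.21·3.66·1.84 = 7.7498 (%²).
σ_p = √7.7498 = 2.784%.
At 90%, z = 1.282.
VaR = 1.282 × 2.784% = 3.569%; on $12,000,000 that is $428,280.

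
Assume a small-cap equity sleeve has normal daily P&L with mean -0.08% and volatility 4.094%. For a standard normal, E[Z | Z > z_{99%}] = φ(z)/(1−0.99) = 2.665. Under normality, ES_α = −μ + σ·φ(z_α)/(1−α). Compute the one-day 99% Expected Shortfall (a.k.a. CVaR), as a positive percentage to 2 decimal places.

10.99%

ES = −(-0.08%) + 4.094% × 2.665 = 10.991%.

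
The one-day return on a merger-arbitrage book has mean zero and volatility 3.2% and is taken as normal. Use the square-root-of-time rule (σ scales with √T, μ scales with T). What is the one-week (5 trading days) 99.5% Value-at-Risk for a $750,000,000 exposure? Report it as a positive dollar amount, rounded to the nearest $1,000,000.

At 99.5%, z = 2.576.
σ_{5d} = 3.2% × √5 = 7.155%.
VaR = 2.576 × 7.155% = 18.431%.
On $750,000,000: 0.18431 × $750,000,000 = $138,232,500.

$138,000,000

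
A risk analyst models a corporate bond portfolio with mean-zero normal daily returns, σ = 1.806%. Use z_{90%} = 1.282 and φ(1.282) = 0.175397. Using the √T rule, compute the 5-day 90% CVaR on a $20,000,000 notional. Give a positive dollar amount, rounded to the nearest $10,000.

σ_{5d} = 1.806% × √5 = 4.038%.
ES multiplier = φ(z)/(1−α) = 0.175397/0.1 = 1.754.
ES = 4.038% × 1.754 = 7.083%; on $20,000,000: $1,416,600.

$1,420,000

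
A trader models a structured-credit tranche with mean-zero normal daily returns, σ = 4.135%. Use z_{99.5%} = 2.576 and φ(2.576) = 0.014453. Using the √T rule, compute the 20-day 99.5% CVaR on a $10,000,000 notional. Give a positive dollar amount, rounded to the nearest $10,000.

$5,350,000

σ_{20d} = 4.135% × √20 = 18.492%.
ES multiplier = φ(z)/(1−α) = 0.014453/0.005 = 2.891.
ES = 18.492% × 2.891 = 53.460%; on $10,000,000: $5,346,000.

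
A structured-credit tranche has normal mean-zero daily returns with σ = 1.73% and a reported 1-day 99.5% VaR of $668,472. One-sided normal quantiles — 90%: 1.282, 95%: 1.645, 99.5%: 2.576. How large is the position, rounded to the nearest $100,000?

VaR as a fraction of value: z·σ = 2.576 × 1.73% = 4.45648%.
Position = $668,472 / 0.0445648 = $15,000,000.

$15,000,000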